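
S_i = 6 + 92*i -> [6, 98, 190, 282, 374]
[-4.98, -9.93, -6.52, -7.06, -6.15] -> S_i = Random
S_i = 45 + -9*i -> [45, 36, 27, 18, 9]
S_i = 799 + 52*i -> [799, 851, 903, 955, 1007]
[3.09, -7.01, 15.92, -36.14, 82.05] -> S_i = 3.09*(-2.27)^i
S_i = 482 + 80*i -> [482, 562, 642, 722, 802]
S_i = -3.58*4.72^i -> [-3.58, -16.9, -79.76, -376.45, -1776.85]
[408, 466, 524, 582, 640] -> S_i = 408 + 58*i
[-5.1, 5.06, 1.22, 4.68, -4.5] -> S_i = Random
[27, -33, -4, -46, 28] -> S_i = Random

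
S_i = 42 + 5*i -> [42, 47, 52, 57, 62]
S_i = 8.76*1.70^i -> [8.76, 14.89, 25.32, 43.04, 73.16]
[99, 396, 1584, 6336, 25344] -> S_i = 99*4^i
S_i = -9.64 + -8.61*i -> [-9.64, -18.25, -26.86, -35.47, -44.08]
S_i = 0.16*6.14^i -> [0.16, 0.98, 6.03, 37.04, 227.4]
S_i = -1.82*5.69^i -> [-1.82, -10.36, -58.92, -335.28, -1907.75]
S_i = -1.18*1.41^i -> [-1.18, -1.66, -2.35, -3.31, -4.66]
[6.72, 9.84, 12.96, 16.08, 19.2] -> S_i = 6.72 + 3.12*i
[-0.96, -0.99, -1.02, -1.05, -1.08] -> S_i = -0.96*1.03^i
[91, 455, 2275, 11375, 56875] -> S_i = 91*5^i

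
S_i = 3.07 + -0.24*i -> [3.07, 2.83, 2.59, 2.35, 2.11]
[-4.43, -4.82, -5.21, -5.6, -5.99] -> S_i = -4.43 + -0.39*i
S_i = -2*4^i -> [-2, -8, -32, -128, -512]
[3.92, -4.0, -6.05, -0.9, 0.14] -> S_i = Random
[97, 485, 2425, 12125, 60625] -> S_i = 97*5^i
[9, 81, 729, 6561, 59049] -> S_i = 9*9^i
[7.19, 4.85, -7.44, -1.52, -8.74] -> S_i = Random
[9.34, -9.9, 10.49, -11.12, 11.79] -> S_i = 9.34*(-1.06)^i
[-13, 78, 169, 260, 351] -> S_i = -13 + 91*i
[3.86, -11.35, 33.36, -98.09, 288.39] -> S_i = 3.86*(-2.94)^i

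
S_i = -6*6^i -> [-6, -36, -216, -1296, -7776]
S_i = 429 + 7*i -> [429, 436, 443, 450, 457]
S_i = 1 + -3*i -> [1, -2, -5, -8, -11]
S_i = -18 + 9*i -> [-18, -9, 0, 9, 18]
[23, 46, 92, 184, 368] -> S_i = 23*2^i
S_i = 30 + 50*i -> [30, 80, 130, 180, 230]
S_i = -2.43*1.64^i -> [-2.43, -3.99, -6.54, -10.72, -17.58]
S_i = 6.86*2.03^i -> [6.86, 13.93, 28.27, 57.39, 116.5]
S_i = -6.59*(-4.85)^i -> [-6.59, 31.96, -155.01, 751.81, -3646.3]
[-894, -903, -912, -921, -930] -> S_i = -894 + -9*i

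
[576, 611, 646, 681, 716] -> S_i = 576 + 35*i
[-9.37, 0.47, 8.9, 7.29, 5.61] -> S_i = Random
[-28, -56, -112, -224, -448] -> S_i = -28*2^i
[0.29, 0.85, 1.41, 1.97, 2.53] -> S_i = 0.29 + 0.56*i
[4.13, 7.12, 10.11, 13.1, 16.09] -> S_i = 4.13 + 2.99*i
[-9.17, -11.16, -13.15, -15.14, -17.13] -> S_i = -9.17 + -1.99*i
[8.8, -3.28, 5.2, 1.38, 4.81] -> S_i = Random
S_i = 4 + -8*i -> [4, -4, -12, -20, -28]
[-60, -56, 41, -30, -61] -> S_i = Random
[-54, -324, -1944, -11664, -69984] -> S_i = -54*6^i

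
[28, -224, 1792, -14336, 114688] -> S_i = 28*-8^i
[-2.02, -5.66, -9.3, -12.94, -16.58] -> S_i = -2.02 + -3.64*i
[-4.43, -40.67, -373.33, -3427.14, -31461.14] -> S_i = -4.43*9.18^i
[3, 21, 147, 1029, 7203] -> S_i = 3*7^i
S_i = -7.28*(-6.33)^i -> [-7.28, 46.08, -291.7, 1846.47, -11688.16]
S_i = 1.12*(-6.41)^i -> [1.12, -7.18, 46.02, -294.98, 1890.82]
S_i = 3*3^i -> [3, 9, 27, 81, 243]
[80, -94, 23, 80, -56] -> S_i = Random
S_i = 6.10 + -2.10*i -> [6.1, 4.0, 1.9, -0.2, -2.3]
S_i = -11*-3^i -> [-11, 33, -99, 297, -891]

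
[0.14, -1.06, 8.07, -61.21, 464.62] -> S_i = 0.14*(-7.59)^i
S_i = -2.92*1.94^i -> [-2.92, -5.66, -10.99, -21.32, -41.36]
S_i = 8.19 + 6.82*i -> [8.19, 15.01, 21.83, 28.65, 35.47]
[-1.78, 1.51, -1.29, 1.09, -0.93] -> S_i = -1.78*(-0.85)^i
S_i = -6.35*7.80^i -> [-6.35, -49.53, -386.33, -3013.41, -23504.56]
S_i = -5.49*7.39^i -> [-5.49, -40.57, -299.82, -2215.67, -16373.82]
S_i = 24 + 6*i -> [24, 30, 36, 42, 48]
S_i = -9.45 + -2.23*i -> [-9.45, -11.68, -13.91, -16.14, -18.37]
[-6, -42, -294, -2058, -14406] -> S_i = -6*7^i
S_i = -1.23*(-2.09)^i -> [-1.23, 2.57, -5.37, 11.23, -23.47]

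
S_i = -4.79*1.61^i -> [-4.79, -7.71, -12.42, -19.99, -32.18]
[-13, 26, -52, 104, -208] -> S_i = -13*-2^i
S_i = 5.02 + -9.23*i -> [5.02, -4.21, -13.44, -22.67, -31.9]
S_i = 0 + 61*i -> [0, 61, 122, 183, 244]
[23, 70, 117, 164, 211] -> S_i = 23 + 47*i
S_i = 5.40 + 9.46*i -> [5.4, 14.86, 24.32, 33.78, 43.24]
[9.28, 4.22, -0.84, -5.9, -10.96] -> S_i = 9.28 + -5.06*i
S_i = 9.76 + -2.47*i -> [9.76, 7.29, 4.82, 2.35, -0.12]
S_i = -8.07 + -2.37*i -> [-8.07, -10.44, -12.81, -15.18, -17.55]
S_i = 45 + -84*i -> [45, -39, -123, -207, -291]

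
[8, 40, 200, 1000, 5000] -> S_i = 8*5^i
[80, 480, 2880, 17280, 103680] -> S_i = 80*6^i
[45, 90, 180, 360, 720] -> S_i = 45*2^i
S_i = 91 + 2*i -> [91, 93, 95, 97, 99]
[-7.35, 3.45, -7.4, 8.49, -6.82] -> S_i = Random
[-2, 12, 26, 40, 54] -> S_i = -2 + 14*i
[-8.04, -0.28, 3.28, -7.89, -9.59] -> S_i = Random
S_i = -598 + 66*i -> [-598, -532, -466, -400, -334]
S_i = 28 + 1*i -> [28, 29, 30, 31, 32]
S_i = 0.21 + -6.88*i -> [0.21, -6.67, -13.55, -20.43, -27.31]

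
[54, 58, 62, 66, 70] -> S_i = 54 + 4*i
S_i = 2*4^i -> [2, 8, 32, 128, 512]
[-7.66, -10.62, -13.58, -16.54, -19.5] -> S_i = -7.66 + -2.96*i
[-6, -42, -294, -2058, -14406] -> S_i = -6*7^i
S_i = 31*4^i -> [31, 124, 496, 1984, 7936]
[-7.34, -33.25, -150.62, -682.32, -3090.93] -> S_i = -7.34*4.53^i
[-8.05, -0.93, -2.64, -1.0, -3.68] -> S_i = Random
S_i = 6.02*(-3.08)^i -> [6.02, -18.54, 57.11, -175.89, 541.75]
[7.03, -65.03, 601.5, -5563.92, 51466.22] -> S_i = 7.03*(-9.25)^i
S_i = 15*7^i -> [15, 105, 735, 5145, 36015]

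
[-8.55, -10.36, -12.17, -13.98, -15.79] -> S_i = -8.55 + -1.81*i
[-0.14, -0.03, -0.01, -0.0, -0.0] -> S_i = -0.14*0.21^i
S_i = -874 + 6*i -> [-874, -868, -862, -856, -850]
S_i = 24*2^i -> [24, 48, 96, 192, 384]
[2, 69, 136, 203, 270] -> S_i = 2 + 67*i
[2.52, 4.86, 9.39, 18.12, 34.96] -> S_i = 2.52*1.93^i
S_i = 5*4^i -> [5, 20, 80, 320, 1280]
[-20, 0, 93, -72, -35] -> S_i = Random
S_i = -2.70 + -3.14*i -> [-2.7, -5.84, -8.98, -12.12, -15.26]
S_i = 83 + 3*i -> [83, 86, 89, 92, 95]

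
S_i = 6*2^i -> [6, 12, 24, 48, 96]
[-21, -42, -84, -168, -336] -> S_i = -21*2^i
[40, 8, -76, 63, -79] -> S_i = Random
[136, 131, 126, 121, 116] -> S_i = 136 + -5*i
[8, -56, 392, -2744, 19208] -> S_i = 8*-7^i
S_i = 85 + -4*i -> [85, 81, 77, 73, 69]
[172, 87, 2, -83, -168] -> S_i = 172 + -85*i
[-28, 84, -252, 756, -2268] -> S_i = -28*-3^i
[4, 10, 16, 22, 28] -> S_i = 4 + 6*i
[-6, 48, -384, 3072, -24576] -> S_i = -6*-8^i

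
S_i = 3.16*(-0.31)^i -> [3.16, -0.98, 0.3, -0.09, 0.03]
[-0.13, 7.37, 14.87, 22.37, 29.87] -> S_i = -0.13 + 7.50*i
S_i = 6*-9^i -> [6, -54, 486, -4374, 39366]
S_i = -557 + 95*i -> [-557, -462, -367, -272, -177]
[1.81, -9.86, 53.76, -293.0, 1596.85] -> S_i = 1.81*(-5.45)^i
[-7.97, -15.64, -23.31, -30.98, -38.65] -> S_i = -7.97 + -7.67*i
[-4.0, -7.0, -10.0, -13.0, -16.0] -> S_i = -4.00 + -3.00*i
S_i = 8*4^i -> [8, 32, 128, 512, 2048]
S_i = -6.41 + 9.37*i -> [-6.41, 2.96, 12.33, 21.7, 31.07]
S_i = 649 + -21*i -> [649, 628, 607, 586, 565]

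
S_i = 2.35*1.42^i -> [2.35, 3.34, 4.74, 6.73, 9.55]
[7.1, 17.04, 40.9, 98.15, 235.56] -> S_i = 7.10*2.40^i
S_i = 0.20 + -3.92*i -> [0.2, -3.72, -7.64, -11.56, -15.48]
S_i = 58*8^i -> [58, 464, 3712, 29696, 237568]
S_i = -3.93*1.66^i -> [-3.93, -6.52, -10.83, -17.98, -29.84]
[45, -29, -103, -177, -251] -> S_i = 45 + -74*i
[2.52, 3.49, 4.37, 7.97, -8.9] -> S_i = Random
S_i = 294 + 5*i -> [294, 299, 304, 309, 314]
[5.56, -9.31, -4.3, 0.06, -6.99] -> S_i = Random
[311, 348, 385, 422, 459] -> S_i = 311 + 37*i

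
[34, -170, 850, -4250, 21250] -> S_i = 34*-5^i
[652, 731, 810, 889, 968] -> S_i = 652 + 79*i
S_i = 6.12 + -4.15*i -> [6.12, 1.97, -2.18, -6.33, -10.48]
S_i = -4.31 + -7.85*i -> [-4.31, -12.16, -20.01, -27.86, -35.71]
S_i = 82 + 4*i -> [82, 86, 90, 94, 98]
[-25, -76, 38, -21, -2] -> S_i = Random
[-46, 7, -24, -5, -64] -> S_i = Random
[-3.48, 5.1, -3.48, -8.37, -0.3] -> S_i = Random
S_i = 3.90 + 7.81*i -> [3.9, 11.71, 19.52, 27.33, 35.14]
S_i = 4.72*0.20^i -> [4.72, 0.94, 0.19, 0.04, 0.01]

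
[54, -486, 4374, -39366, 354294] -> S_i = 54*-9^i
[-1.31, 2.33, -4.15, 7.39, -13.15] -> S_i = -1.31*(-1.78)^i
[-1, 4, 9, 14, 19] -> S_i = -1 + 5*i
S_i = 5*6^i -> [5, 30, 180, 1080, 6480]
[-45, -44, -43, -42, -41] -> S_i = -45 + 1*i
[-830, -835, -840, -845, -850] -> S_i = -830 + -5*i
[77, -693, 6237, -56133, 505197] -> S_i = 77*-9^i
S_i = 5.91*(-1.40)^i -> [5.91, -8.27, 11.58, -16.22, 22.7]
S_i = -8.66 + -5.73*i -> [-8.66, -14.39, -20.12, -25.85, -31.58]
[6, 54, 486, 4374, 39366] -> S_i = 6*9^i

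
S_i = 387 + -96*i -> [387, 291, 195, 99, 3]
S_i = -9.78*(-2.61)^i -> [-9.78, 25.53, -66.62, 173.88, -453.84]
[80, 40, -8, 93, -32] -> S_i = Random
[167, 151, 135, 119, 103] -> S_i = 167 + -16*i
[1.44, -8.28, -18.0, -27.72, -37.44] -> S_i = 1.44 + -9.72*i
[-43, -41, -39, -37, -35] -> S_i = -43 + 2*i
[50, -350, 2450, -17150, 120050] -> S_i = 50*-7^i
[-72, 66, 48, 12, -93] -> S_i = Random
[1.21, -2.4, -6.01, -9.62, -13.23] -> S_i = 1.21 + -3.61*i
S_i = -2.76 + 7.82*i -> [-2.76, 5.06, 12.88, 20.7, 28.52]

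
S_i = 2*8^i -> [2, 16, 128, 1024, 8192]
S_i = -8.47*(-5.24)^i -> [-8.47, 44.38, -232.57, 1218.65, -6385.7]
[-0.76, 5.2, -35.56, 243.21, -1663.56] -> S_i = -0.76*(-6.84)^i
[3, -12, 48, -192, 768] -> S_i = 3*-4^i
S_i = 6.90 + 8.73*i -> [6.9, 15.63, 24.36, 33.09, 41.82]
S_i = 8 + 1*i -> [8, 9, 10, 11, 12]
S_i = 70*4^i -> [70, 280, 1120, 4480, 17920]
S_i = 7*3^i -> [7, 21, 63, 189, 567]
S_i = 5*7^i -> [5, 35, 245, 1715, 12005]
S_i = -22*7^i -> [-22, -154, -1078, -7546, -52822]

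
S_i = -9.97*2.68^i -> [-9.97, -26.72, -71.61, -191.91, -514.32]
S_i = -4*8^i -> [-4, -32, -256, -2048, -16384]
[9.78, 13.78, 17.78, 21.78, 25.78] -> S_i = 9.78 + 4.00*i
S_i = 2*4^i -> [2, 8, 32, 128, 512]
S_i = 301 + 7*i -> [301, 308, 315, 322, 329]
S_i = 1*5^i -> [1, 5, 25, 125, 625]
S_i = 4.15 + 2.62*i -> [4.15, 6.77, 9.39, 12.01, 14.63]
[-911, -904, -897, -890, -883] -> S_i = -911 + 7*i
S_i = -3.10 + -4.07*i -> [-3.1, -7.17, -11.24, -15.31, -19.38]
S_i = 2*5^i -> [2, 10, 50, 250, 1250]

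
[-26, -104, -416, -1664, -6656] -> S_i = -26*4^i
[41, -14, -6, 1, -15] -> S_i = Random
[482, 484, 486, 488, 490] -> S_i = 482 + 2*i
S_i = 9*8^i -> [9, 72, 576, 4608, 36864]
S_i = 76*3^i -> [76, 228, 684, 2052, 6156]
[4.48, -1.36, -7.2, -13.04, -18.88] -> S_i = 4.48 + -5.84*i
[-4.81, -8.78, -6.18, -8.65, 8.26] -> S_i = Random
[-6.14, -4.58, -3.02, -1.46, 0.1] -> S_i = -6.14 + 1.56*i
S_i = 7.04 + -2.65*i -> [7.04, 4.39, 1.74, -0.91, -3.56]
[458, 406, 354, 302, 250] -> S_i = 458 + -52*i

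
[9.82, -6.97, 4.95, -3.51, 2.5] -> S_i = 9.82*(-0.71)^i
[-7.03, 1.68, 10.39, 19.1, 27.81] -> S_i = -7.03 + 8.71*i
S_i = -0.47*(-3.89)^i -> [-0.47, 1.83, -7.11, 27.67, -107.62]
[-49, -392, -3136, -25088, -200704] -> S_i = -49*8^i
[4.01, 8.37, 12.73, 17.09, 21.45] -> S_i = 4.01 + 4.36*i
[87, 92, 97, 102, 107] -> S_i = 87 + 5*i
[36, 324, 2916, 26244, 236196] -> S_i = 36*9^i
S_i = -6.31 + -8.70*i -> [-6.31, -15.01, -23.71, -32.41, -41.11]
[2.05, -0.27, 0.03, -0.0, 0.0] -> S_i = 2.05*(-0.13)^i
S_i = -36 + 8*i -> [-36, -28, -20, -12, -4]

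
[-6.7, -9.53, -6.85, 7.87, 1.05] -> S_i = Random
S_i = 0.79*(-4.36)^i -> [0.79, -3.44, 15.02, -65.48, 285.48]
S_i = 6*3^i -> [6, 18, 54, 162, 486]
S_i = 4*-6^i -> [4, -24, 144, -864, 5184]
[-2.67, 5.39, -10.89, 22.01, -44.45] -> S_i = -2.67*(-2.02)^i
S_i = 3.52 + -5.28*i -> [3.52, -1.76, -7.04, -12.32, -17.6]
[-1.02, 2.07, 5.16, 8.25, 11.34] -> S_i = -1.02 + 3.09*i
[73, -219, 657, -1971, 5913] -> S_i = 73*-3^i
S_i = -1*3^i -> [-1, -3, -9, -27, -81]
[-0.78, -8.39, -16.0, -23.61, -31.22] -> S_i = -0.78 + -7.61*i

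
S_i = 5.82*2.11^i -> [5.82, 12.28, 25.91, 54.67, 115.36]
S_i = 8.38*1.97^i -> [8.38, 16.51, 32.52, 64.07, 126.21]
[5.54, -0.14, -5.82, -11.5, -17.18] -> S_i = 5.54 + -5.68*i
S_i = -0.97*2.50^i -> [-0.97, -2.42, -6.06, -15.16, -37.89]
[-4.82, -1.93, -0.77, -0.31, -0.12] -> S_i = -4.82*0.40^i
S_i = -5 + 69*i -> [-5, 64, 133, 202, 271]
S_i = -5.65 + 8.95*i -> [-5.65, 3.3, 12.25, 21.2, 30.15]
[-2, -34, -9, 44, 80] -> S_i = Random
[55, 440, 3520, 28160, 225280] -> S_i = 55*8^i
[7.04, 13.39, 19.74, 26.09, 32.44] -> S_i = 7.04 + 6.35*i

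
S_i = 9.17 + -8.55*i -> [9.17, 0.62, -7.93, -16.48, -25.03]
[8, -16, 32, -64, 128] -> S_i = 8*-2^i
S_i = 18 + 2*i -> [18, 20, 22, 24, 26]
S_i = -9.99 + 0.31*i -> [-9.99, -9.68, -9.37, -9.06, -8.75]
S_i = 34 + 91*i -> [34, 125, 216, 307, 398]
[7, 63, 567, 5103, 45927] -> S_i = 7*9^i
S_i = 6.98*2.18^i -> [6.98, 15.22, 33.17, 72.31, 157.65]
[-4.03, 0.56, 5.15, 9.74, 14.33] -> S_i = -4.03 + 4.59*i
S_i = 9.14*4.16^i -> [9.14, 38.02, 158.17, 658.0, 2737.28]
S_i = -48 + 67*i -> [-48, 19, 86, 153, 220]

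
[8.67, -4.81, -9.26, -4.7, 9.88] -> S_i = Random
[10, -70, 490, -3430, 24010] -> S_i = 10*-7^i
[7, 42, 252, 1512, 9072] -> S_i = 7*6^i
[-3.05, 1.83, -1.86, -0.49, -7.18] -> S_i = Random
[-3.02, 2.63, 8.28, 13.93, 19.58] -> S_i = -3.02 + 5.65*i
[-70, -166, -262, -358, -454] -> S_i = -70 + -96*i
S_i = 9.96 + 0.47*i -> [9.96, 10.43, 10.9, 11.37, 11.84]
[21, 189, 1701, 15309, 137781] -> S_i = 21*9^i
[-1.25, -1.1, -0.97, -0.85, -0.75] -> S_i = -1.25*0.88^i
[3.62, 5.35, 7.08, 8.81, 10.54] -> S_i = 3.62 + 1.73*i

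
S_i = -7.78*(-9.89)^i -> [-7.78, 76.94, -760.98, 7526.07, -74432.87]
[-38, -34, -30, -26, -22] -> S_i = -38 + 4*i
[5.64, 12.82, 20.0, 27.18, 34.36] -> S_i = 5.64 + 7.18*i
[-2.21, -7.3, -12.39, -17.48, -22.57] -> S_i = -2.21 + -5.09*i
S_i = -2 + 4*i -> [-2, 2, 6, 10, 14]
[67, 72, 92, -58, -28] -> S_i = Random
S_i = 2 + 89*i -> [2, 91, 180, 269, 358]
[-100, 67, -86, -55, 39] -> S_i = Random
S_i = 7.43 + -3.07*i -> [7.43, 4.36, 1.29, -1.78, -4.85]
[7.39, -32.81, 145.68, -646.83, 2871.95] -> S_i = 7.39*(-4.44)^i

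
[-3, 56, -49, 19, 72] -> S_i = Random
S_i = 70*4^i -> [70, 280, 1120, 4480, 17920]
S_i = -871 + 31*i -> [-871, -840, -809, -778, -747]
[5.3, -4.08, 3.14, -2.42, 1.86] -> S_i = 5.30*(-0.77)^i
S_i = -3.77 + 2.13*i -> [-3.77, -1.64, 0.49, 2.62, 4.75]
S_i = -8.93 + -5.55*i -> [-8.93, -14.48, -20.03, -25.58, -31.13]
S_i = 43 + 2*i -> [43, 45, 47, 49, 51]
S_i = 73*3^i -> [73, 219, 657, 1971, 5913]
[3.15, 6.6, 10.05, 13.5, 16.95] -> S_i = 3.15 + 3.45*i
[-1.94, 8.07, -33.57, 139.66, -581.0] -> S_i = -1.94*(-4.16)^i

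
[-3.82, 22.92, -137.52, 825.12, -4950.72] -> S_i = -3.82*(-6.00)^i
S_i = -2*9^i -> [-2, -18, -162, -1458, -13122]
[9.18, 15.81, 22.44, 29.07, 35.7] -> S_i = 9.18 + 6.63*i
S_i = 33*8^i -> [33, 264, 2112, 16896, 135168]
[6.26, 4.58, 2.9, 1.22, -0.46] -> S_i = 6.26 + -1.68*i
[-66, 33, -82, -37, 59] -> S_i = Random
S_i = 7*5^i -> [7, 35, 175, 875, 4375]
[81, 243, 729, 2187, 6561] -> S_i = 81*3^i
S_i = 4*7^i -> [4, 28, 196, 1372, 9604]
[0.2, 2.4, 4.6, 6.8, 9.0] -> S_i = 0.20 + 2.20*i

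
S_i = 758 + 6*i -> [758, 764, 770, 776, 782]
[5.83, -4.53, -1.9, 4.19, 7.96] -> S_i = Random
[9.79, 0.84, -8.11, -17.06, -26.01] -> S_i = 9.79 + -8.95*i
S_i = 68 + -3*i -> [68, 65, 62, 59, 56]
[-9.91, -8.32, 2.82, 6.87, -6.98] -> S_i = Random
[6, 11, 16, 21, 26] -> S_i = 6 + 5*i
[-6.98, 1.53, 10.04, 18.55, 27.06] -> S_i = -6.98 + 8.51*i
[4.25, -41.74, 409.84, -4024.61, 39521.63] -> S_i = 4.25*(-9.82)^i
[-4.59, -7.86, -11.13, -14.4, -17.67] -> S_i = -4.59 + -3.27*i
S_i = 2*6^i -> [2, 12, 72, 432, 2592]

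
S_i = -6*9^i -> [-6, -54, -486, -4374, -39366]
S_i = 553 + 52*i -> [553, 605, 657, 709, 761]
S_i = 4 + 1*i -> [4, 5, 6, 7, 8]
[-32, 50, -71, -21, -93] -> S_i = Random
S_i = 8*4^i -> [8, 32, 128, 512, 2048]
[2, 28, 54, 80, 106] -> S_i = 2 + 26*i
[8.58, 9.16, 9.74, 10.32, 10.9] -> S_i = 8.58 + 0.58*i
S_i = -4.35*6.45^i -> [-4.35, -28.06, -180.97, -1167.26, -7528.84]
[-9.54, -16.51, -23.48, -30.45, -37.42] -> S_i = -9.54 + -6.97*i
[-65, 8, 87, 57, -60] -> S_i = Random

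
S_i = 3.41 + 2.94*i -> [3.41, 6.35, 9.29, 12.23, 15.17]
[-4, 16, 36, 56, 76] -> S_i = -4 + 20*i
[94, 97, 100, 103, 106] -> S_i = 94 + 3*i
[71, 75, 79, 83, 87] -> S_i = 71 + 4*i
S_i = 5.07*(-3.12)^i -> [5.07, -15.82, 49.35, -153.98, 480.43]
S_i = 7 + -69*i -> [7, -62, -131, -200, -269]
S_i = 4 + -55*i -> [4, -51, -106, -161, -216]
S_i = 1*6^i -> [1, 6, 36, 216, 1296]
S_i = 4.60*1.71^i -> [4.6, 7.87, 13.45, 23.0, 39.33]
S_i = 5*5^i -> [5, 25, 125, 625, 3125]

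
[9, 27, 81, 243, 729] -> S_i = 9*3^i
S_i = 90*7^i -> [90, 630, 4410, 30870, 216090]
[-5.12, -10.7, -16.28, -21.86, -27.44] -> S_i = -5.12 + -5.58*i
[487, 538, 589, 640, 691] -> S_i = 487 + 51*i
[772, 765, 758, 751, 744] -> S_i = 772 + -7*i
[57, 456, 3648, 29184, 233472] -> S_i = 57*8^i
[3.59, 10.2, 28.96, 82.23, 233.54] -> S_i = 3.59*2.84^i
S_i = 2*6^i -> [2, 12, 72, 432, 2592]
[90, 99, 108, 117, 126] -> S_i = 90 + 9*i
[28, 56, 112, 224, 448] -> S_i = 28*2^i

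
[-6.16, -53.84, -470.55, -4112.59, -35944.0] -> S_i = -6.16*8.74^i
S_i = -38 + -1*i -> [-38, -39, -40, -41, -42]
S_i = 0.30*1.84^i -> [0.3, 0.55, 1.02, 1.87, 3.44]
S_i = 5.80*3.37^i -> [5.8, 19.55, 65.87, 221.98, 748.08]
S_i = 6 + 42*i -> [6, 48, 90, 132, 174]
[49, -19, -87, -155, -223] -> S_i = 49 + -68*i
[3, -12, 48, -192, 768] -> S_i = 3*-4^i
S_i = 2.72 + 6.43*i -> [2.72, 9.15, 15.58, 22.01, 28.44]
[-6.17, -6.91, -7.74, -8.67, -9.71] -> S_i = -6.17*1.12^i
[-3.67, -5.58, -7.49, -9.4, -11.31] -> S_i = -3.67 + -1.91*i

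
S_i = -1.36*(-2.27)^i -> [-1.36, 3.09, -7.01, 15.91, -36.11]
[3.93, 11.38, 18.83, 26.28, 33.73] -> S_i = 3.93 + 7.45*i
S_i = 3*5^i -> [3, 15, 75, 375, 1875]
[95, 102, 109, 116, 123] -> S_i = 95 + 7*i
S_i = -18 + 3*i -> [-18, -15, -12, -9, -6]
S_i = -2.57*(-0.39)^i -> [-2.57, 1.0, -0.39, 0.15, -0.06]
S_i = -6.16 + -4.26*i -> [-6.16, -10.42, -14.68, -18.94, -23.2]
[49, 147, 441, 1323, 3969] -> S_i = 49*3^i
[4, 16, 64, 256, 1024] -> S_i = 4*4^i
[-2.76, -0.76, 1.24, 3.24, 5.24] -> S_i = -2.76 + 2.00*i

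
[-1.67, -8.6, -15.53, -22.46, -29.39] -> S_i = -1.67 + -6.93*i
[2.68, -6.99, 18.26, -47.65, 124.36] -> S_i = 2.68*(-2.61)^i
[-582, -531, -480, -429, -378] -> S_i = -582 + 51*i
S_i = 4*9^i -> [4, 36, 324, 2916, 26244]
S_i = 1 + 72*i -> [1, 73, 145, 217, 289]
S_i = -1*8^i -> [-1, -8, -64, -512, -4096]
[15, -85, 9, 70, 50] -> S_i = Random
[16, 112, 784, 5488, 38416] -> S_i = 16*7^i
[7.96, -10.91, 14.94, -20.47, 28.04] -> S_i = 7.96*(-1.37)^i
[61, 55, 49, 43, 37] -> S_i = 61 + -6*i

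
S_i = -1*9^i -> [-1, -9, -81, -729, -6561]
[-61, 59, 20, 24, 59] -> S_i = Random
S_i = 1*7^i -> [1, 7, 49, 343, 2401]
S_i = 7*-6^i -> [7, -42, 252, -1512, 9072]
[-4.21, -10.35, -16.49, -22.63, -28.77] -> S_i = -4.21 + -6.14*i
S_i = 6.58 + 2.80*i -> [6.58, 9.38, 12.18, 14.98, 17.78]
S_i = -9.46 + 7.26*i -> [-9.46, -2.2, 5.06, 12.32, 19.58]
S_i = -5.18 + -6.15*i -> [-5.18, -11.33, -17.48, -23.63, -29.78]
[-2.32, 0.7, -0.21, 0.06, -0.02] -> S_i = -2.32*(-0.30)^i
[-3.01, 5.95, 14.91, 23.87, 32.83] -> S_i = -3.01 + 8.96*i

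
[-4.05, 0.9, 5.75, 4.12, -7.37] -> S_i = Random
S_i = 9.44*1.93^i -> [9.44, 18.22, 35.16, 67.86, 130.98]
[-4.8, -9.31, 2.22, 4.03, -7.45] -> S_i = Random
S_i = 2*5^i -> [2, 10, 50, 250, 1250]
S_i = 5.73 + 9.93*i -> [5.73, 15.66, 25.59, 35.52, 45.45]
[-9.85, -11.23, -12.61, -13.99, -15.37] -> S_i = -9.85 + -1.38*i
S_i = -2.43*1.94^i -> [-2.43, -4.71, -9.15, -17.74, -34.42]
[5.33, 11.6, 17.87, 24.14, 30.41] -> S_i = 5.33 + 6.27*i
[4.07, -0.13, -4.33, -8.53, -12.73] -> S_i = 4.07 + -4.20*i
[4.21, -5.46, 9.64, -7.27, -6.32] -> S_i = Random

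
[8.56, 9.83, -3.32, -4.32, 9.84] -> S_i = Random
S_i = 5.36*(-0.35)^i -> [5.36, -1.88, 0.66, -0.23, 0.08]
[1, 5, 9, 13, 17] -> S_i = 1 + 4*i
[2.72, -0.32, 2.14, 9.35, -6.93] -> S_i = Random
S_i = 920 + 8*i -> [920, 928, 936, 944, 952]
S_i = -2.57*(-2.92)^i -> [-2.57, 7.5, -21.91, 63.99, -186.84]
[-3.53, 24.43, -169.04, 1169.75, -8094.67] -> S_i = -3.53*(-6.92)^i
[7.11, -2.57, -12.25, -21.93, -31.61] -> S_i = 7.11 + -9.68*i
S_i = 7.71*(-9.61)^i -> [7.71, -74.09, 712.03, -6842.65, 65757.9]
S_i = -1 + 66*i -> [-1, 65, 131, 197, 263]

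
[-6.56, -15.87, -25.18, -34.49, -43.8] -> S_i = -6.56 + -9.31*i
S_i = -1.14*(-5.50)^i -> [-1.14, 6.27, -34.48, 189.67, -1043.17]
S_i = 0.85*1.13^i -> [0.85, 0.96, 1.09, 1.23, 1.39]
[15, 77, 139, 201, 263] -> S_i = 15 + 62*i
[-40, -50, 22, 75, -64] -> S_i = Random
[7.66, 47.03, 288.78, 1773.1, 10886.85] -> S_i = 7.66*6.14^i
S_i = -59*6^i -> [-59, -354, -2124, -12744, -76464]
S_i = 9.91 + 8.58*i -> [9.91, 18.49, 27.07, 35.65, 44.23]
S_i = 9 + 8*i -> [9, 17, 25, 33, 41]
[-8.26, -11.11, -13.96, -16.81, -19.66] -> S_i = -8.26 + -2.85*i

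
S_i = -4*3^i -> [-4, -12, -36, -108, -324]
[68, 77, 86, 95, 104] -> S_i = 68 + 9*i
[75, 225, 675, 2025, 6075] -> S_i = 75*3^i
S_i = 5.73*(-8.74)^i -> [5.73, -50.08, 437.7, -3825.51, 33434.92]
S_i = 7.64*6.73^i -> [7.64, 51.42, 346.04, 2328.83, 15673.05]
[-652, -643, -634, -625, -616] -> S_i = -652 + 9*i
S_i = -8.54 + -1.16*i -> [-8.54, -9.7, -10.86, -12.02, -13.18]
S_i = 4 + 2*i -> [4, 6, 8, 10, 12]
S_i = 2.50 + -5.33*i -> [2.5, -2.83, -8.16, -13.49, -18.82]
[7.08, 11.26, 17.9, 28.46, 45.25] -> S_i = 7.08*1.59^i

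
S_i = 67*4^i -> [67, 268, 1072, 4288, 17152]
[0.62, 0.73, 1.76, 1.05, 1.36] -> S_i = Random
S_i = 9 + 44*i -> [9, 53, 97, 141, 185]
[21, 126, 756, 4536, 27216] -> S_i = 21*6^i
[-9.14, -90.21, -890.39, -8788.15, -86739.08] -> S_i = -9.14*9.87^i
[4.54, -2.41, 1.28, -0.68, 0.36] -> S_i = 4.54*(-0.53)^i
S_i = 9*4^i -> [9, 36, 144, 576, 2304]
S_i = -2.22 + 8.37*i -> [-2.22, 6.15, 14.52, 22.89, 31.26]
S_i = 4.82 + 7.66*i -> [4.82, 12.48, 20.14, 27.8, 35.46]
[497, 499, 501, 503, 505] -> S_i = 497 + 2*i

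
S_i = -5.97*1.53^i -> [-5.97, -9.13, -13.98, -21.38, -32.71]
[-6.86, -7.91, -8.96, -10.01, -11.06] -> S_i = -6.86 + -1.05*i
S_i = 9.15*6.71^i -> [9.15, 61.4, 411.97, 2764.32, 18548.6]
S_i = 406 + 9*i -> [406, 415, 424, 433, 442]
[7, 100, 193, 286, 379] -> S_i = 7 + 93*i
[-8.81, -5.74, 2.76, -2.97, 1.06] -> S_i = Random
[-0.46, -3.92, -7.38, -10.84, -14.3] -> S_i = -0.46 + -3.46*i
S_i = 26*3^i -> [26, 78, 234, 702, 2106]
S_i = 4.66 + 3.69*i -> [4.66, 8.35, 12.04, 15.73, 19.42]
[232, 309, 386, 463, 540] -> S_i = 232 + 77*i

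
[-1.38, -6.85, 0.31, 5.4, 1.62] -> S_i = Random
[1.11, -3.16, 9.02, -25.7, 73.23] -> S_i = 1.11*(-2.85)^i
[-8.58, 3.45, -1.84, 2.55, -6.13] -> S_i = Random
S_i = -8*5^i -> [-8, -40, -200, -1000, -5000]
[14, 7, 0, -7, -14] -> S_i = 14 + -7*i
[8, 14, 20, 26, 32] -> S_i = 8 + 6*i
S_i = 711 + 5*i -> [711, 716, 721, 726, 731]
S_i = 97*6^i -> [97, 582, 3492, 20952, 125712]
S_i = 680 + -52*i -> [680, 628, 576, 524, 472]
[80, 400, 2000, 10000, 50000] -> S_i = 80*5^i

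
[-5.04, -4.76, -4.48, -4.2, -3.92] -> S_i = -5.04 + 0.28*i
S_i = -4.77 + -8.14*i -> [-4.77, -12.91, -21.05, -29.19, -37.33]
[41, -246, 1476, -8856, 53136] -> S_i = 41*-6^i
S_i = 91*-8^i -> [91, -728, 5824, -46592, 372736]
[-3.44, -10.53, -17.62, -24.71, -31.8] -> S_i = -3.44 + -7.09*i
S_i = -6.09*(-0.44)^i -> [-6.09, 2.68, -1.18, 0.52, -0.23]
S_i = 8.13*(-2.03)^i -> [8.13, -16.5, 33.5, -68.01, 138.06]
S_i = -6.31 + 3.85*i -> [-6.31, -2.46, 1.39, 5.24, 9.09]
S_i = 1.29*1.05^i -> [1.29, 1.35, 1.42, 1.49, 1.57]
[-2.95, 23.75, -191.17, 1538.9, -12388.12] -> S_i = -2.95*(-8.05)^i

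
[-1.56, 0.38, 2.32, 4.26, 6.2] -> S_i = -1.56 + 1.94*i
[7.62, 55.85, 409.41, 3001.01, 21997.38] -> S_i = 7.62*7.33^i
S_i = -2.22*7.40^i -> [-2.22, -16.43, -121.57, -899.6, -6657.02]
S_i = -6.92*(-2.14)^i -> [-6.92, 14.81, -31.69, 67.82, -145.13]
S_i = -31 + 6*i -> [-31, -25, -19, -13, -7]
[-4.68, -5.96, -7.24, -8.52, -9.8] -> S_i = -4.68 + -1.28*i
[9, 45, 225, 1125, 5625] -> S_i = 9*5^i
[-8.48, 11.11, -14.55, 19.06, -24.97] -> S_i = -8.48*(-1.31)^i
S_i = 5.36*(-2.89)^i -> [5.36, -15.49, 44.77, -129.38, 373.9]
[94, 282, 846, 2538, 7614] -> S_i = 94*3^i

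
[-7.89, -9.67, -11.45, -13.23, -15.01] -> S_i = -7.89 + -1.78*i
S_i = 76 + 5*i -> [76, 81, 86, 91, 96]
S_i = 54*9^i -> [54, 486, 4374, 39366, 354294]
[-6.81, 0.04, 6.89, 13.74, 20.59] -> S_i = -6.81 + 6.85*i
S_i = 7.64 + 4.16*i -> [7.64, 11.8, 15.96, 20.12, 24.28]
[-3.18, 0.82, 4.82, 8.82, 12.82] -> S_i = -3.18 + 4.00*i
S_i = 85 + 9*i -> [85, 94, 103, 112, 121]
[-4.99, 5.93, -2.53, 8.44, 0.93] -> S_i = Random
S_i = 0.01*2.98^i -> [0.01, 0.03, 0.09, 0.26, 0.79]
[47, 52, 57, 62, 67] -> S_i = 47 + 5*i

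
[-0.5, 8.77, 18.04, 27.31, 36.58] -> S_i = -0.50 + 9.27*i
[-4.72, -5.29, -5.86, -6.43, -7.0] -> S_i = -4.72 + -0.57*i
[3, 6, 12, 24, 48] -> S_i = 3*2^i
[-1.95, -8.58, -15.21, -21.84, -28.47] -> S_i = -1.95 + -6.63*i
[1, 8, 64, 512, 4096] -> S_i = 1*8^i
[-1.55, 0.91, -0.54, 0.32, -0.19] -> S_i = -1.55*(-0.59)^i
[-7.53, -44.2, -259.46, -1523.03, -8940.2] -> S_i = -7.53*5.87^i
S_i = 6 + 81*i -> [6, 87, 168, 249, 330]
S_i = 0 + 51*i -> [0, 51, 102, 153, 204]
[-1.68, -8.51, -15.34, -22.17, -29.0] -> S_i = -1.68 + -6.83*i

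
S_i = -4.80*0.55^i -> [-4.8, -2.64, -1.45, -0.8, -0.44]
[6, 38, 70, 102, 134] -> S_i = 6 + 32*i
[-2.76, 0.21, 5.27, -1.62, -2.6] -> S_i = Random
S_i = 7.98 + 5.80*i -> [7.98, 13.78, 19.58, 25.38, 31.18]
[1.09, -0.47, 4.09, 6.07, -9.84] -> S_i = Random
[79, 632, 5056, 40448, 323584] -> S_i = 79*8^i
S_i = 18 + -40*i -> [18, -22, -62, -102, -142]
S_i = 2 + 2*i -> [2, 4, 6, 8, 10]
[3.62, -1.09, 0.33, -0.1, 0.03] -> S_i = 3.62*(-0.30)^i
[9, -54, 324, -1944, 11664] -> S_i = 9*-6^i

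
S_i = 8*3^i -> [8, 24, 72, 216, 648]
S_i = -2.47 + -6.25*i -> [-2.47, -8.72, -14.97, -21.22, -27.47]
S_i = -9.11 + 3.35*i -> [-9.11, -5.76, -2.41, 0.94, 4.29]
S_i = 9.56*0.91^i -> [9.56, 8.7, 7.92, 7.2, 6.56]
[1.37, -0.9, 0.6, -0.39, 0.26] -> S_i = 1.37*(-0.66)^i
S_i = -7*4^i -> [-7, -28, -112, -448, -1792]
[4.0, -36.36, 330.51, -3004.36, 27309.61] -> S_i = 4.00*(-9.09)^i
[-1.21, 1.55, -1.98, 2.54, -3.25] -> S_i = -1.21*(-1.28)^i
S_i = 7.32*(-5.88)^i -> [7.32, -43.04, 253.08, -1488.14, 8750.25]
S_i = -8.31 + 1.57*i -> [-8.31, -6.74, -5.17, -3.6, -2.03]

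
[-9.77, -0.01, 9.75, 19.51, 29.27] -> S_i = -9.77 + 9.76*i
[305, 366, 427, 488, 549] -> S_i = 305 + 61*i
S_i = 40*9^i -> [40, 360, 3240, 29160, 262440]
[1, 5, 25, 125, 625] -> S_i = 1*5^i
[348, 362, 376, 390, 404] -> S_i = 348 + 14*i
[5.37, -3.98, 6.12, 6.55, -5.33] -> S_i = Random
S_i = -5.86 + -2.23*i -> [-5.86, -8.09, -10.32, -12.55, -14.78]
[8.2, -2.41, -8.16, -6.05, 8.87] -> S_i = Random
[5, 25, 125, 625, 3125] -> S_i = 5*5^i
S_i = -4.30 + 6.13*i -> [-4.3, 1.83, 7.96, 14.09, 20.22]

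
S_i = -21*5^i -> [-21, -105, -525, -2625, -13125]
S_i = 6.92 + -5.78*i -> [6.92, 1.14, -4.64, -10.42, -16.2]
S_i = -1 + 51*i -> [-1, 50, 101, 152, 203]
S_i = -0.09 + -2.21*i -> [-0.09, -2.3, -4.51, -6.72, -8.93]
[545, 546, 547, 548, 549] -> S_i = 545 + 1*i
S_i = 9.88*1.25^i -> [9.88, 12.35, 15.44, 19.3, 24.12]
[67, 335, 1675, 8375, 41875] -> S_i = 67*5^i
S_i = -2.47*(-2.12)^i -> [-2.47, 5.24, -11.1, 23.53, -49.89]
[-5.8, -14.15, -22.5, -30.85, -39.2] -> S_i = -5.80 + -8.35*i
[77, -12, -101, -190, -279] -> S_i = 77 + -89*i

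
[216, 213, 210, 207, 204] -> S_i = 216 + -3*i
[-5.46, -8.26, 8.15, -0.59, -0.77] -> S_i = Random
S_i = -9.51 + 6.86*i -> [-9.51, -2.65, 4.21, 11.07, 17.93]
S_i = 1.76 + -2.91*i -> [1.76, -1.15, -4.06, -6.97, -9.88]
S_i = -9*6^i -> [-9, -54, -324, -1944, -11664]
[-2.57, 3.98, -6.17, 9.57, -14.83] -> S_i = -2.57*(-1.55)^i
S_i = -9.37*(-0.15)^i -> [-9.37, 1.41, -0.21, 0.03, -0.0]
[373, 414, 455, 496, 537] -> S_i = 373 + 41*i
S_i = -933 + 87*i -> [-933, -846, -759, -672, -585]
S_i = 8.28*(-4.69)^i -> [8.28, -38.83, 182.13, -854.18, 4006.1]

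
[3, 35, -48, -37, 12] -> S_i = Random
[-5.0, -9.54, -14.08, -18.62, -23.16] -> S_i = -5.00 + -4.54*i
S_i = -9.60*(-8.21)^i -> [-9.6, 78.82, -647.08, 5312.52, -43615.8]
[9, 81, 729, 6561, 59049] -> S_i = 9*9^i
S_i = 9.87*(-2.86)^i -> [9.87, -28.23, 80.73, -230.9, 660.36]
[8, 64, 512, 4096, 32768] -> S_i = 8*8^i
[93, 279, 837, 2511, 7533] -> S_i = 93*3^i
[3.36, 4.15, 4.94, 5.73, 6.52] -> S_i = 3.36 + 0.79*i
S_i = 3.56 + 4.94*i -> [3.56, 8.5, 13.44, 18.38, 23.32]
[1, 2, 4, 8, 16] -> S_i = 1*2^i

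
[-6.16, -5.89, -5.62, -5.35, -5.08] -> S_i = -6.16 + 0.27*i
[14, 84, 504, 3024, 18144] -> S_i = 14*6^i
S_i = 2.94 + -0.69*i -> [2.94, 2.25, 1.56, 0.87, 0.18]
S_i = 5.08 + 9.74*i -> [5.08, 14.82, 24.56, 34.3, 44.04]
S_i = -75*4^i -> [-75, -300, -1200, -4800, -19200]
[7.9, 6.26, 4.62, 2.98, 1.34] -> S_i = 7.90 + -1.64*i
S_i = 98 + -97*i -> [98, 1, -96, -193, -290]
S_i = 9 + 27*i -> [9, 36, 63, 90, 117]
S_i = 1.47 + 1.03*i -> [1.47, 2.5, 3.53, 4.56, 5.59]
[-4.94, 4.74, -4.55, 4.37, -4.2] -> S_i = -4.94*(-0.96)^i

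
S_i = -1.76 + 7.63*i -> [-1.76, 5.87, 13.5, 21.13, 28.76]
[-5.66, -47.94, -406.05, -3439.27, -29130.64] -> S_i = -5.66*8.47^i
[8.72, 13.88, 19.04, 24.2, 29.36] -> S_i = 8.72 + 5.16*i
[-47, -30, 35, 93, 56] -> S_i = Random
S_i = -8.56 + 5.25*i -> [-8.56, -3.31, 1.94, 7.19, 12.44]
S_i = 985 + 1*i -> [985, 986, 987, 988, 989]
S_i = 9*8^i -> [9, 72, 576, 4608, 36864]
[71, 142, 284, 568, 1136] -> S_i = 71*2^i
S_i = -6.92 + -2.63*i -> [-6.92, -9.55, -12.18, -14.81, -17.44]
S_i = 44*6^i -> [44, 264, 1584, 9504, 57024]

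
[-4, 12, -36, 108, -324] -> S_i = -4*-3^i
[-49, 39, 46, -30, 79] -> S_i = Random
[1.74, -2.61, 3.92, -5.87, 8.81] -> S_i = 1.74*(-1.50)^i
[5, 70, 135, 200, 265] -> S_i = 5 + 65*i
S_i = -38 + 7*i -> [-38, -31, -24, -17, -10]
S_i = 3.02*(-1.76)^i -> [3.02, -5.32, 9.35, -16.46, 28.98]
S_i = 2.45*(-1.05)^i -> [2.45, -2.57, 2.7, -2.84, 2.98]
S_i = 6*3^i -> [6, 18, 54, 162, 486]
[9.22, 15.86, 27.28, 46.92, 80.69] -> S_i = 9.22*1.72^i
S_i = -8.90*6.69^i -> [-8.9, -59.54, -398.33, -2664.82, -17827.67]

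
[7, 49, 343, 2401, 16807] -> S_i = 7*7^i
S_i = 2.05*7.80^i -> [2.05, 15.99, 124.72, 972.83, 7588.09]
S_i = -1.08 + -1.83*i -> [-1.08, -2.91, -4.74, -6.57, -8.4]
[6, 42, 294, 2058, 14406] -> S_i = 6*7^i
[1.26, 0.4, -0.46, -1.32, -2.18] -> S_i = 1.26 + -0.86*i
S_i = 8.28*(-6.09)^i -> [8.28, -50.43, 307.09, -1870.17, 11389.36]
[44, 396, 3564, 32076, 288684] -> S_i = 44*9^i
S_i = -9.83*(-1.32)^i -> [-9.83, 12.98, -17.13, 22.61, -29.84]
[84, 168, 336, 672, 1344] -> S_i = 84*2^i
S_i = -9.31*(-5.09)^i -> [-9.31, 47.39, -241.2, 1227.73, -6249.15]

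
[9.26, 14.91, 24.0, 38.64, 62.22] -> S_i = 9.26*1.61^i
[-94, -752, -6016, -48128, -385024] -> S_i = -94*8^i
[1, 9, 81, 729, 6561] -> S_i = 1*9^i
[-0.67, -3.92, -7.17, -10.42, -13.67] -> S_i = -0.67 + -3.25*i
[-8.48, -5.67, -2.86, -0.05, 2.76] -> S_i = -8.48 + 2.81*i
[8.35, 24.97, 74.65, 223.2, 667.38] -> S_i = 8.35*2.99^i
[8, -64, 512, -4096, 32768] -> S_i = 8*-8^i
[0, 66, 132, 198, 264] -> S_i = 0 + 66*i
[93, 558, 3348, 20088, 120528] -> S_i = 93*6^i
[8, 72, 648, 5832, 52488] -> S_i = 8*9^i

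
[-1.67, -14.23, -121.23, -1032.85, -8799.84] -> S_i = -1.67*8.52^i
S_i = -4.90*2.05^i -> [-4.9, -10.04, -20.59, -42.21, -86.54]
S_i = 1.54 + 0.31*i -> [1.54, 1.85, 2.16, 2.47, 2.78]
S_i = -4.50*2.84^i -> [-4.5, -12.78, -36.3, -103.08, -292.74]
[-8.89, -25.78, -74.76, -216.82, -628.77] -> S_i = -8.89*2.90^i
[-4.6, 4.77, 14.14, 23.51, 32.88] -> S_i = -4.60 + 9.37*i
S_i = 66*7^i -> [66, 462, 3234, 22638, 158466]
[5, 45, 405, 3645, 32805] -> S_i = 5*9^i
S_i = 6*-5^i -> [6, -30, 150, -750, 3750]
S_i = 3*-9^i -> [3, -27, 243, -2187, 19683]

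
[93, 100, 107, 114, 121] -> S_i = 93 + 7*i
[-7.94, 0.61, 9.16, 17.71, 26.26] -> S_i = -7.94 + 8.55*i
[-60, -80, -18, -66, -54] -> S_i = Random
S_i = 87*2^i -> [87, 174, 348, 696, 1392]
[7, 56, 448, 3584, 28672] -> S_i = 7*8^i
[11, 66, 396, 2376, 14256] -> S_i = 11*6^i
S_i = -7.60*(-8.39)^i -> [-7.6, 63.76, -534.98, 4488.48, -37658.36]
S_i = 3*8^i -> [3, 24, 192, 1536, 12288]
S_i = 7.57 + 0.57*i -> [7.57, 8.14, 8.71, 9.28, 9.85]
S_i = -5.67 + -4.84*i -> [-5.67, -10.51, -15.35, -20.19, -25.03]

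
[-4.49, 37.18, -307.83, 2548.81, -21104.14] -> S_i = -4.49*(-8.28)^i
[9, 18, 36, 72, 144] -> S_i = 9*2^i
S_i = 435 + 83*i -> [435, 518, 601, 684, 767]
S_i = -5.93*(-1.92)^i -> [-5.93, 11.39, -21.86, 41.97, -80.59]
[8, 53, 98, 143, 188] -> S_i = 8 + 45*i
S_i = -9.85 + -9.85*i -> [-9.85, -19.7, -29.55, -39.4, -49.25]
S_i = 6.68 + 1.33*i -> [6.68, 8.01, 9.34, 10.67, 12.0]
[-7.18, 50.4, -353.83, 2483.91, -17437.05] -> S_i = -7.18*(-7.02)^i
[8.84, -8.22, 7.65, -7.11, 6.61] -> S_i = 8.84*(-0.93)^i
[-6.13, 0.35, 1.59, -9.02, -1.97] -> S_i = Random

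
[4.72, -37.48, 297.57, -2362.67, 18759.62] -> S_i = 4.72*(-7.94)^i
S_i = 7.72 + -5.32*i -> [7.72, 2.4, -2.92, -8.24, -13.56]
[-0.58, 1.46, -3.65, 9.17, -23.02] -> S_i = -0.58*(-2.51)^i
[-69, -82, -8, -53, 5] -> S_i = Random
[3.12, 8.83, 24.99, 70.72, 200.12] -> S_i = 3.12*2.83^i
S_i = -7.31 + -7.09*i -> [-7.31, -14.4, -21.49, -28.58, -35.67]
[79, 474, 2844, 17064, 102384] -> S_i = 79*6^i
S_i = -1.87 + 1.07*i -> [-1.87, -0.8, 0.27, 1.34, 2.41]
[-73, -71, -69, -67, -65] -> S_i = -73 + 2*i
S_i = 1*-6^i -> [1, -6, 36, -216, 1296]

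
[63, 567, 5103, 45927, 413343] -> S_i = 63*9^i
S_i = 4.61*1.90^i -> [4.61, 8.76, 16.64, 31.62, 60.08]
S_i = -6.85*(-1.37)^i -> [-6.85, 9.38, -12.86, 17.61, -24.13]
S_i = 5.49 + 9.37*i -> [5.49, 14.86, 24.23, 33.6, 42.97]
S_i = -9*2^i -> [-9, -18, -36, -72, -144]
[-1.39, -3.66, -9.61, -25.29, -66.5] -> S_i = -1.39*2.63^i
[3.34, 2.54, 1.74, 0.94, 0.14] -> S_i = 3.34 + -0.80*i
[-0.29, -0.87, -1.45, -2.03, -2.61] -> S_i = -0.29 + -0.58*i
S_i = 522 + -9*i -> [522, 513, 504, 495, 486]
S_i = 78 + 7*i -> [78, 85, 92, 99, 106]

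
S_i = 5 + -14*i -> [5, -9, -23, -37, -51]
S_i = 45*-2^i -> [45, -90, 180, -360, 720]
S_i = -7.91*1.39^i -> [-7.91, -10.99, -15.28, -21.24, -29.53]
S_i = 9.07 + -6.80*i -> [9.07, 2.27, -4.53, -11.33, -18.13]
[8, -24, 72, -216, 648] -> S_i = 8*-3^i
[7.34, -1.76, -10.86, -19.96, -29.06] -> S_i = 7.34 + -9.10*i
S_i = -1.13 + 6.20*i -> [-1.13, 5.07, 11.27, 17.47, 23.67]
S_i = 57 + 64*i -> [57, 121, 185, 249, 313]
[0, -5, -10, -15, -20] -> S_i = 0 + -5*i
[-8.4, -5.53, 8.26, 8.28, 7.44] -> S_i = Random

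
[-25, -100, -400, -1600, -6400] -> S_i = -25*4^i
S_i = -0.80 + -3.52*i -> [-0.8, -4.32, -7.84, -11.36, -14.88]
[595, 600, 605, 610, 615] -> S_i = 595 + 5*i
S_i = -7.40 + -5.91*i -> [-7.4, -13.31, -19.22, -25.13, -31.04]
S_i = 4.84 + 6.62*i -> [4.84, 11.46, 18.08, 24.7, 31.32]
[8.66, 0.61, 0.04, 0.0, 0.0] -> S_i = 8.66*0.07^i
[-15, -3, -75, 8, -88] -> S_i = Random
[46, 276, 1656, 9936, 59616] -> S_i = 46*6^i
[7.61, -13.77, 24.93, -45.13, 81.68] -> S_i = 7.61*(-1.81)^i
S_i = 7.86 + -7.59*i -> [7.86, 0.27, -7.32, -14.91, -22.5]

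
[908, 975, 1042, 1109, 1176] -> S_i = 908 + 67*i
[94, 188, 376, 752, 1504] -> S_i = 94*2^i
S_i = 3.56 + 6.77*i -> [3.56, 10.33, 17.1, 23.87, 30.64]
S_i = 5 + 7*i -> [5, 12, 19, 26, 33]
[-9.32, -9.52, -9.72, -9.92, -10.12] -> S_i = -9.32 + -0.20*i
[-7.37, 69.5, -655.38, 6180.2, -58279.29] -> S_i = -7.37*(-9.43)^i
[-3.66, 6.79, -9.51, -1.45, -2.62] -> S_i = Random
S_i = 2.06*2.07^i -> [2.06, 4.26, 8.83, 18.27, 37.82]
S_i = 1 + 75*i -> [1, 76, 151, 226, 301]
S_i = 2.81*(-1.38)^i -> [2.81, -3.88, 5.35, -7.38, 10.19]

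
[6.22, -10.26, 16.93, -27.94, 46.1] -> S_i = 6.22*(-1.65)^i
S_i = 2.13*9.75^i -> [2.13, 20.77, 202.48, 1974.21, 19248.55]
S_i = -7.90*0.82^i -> [-7.9, -6.48, -5.31, -4.36, -3.57]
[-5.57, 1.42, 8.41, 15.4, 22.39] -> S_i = -5.57 + 6.99*i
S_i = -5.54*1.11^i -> [-5.54, -6.15, -6.83, -7.58, -8.41]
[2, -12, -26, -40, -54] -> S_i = 2 + -14*i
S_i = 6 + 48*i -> [6, 54, 102, 150, 198]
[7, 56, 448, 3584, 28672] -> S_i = 7*8^i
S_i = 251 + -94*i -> [251, 157, 63, -31, -125]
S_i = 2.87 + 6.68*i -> [2.87, 9.55, 16.23, 22.91, 29.59]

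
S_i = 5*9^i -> [5, 45, 405, 3645, 32805]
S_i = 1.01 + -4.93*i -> [1.01, -3.92, -8.85, -13.78, -18.71]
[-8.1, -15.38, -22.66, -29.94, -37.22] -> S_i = -8.10 + -7.28*i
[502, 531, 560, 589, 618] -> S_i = 502 + 29*i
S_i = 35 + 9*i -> [35, 44, 53, 62, 71]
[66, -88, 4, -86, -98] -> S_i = Random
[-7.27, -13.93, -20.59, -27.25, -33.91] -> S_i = -7.27 + -6.66*i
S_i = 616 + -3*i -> [616, 613, 610, 607, 604]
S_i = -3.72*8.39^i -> [-3.72, -31.21, -261.86, -2196.99, -18432.78]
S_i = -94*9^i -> [-94, -846, -7614, -68526, -616734]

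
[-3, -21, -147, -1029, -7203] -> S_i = -3*7^i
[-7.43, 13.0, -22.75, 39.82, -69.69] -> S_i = -7.43*(-1.75)^i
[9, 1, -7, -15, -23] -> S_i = 9 + -8*i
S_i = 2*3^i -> [2, 6, 18, 54, 162]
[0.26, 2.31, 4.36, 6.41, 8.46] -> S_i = 0.26 + 2.05*i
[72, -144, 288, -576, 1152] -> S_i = 72*-2^i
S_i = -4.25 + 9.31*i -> [-4.25, 5.06, 14.37, 23.68, 32.99]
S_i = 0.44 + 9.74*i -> [0.44, 10.18, 19.92, 29.66, 39.4]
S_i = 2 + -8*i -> [2, -6, -14, -22, -30]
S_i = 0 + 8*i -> [0, 8, 16, 24, 32]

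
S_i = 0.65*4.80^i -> [0.65, 3.12, 14.98, 71.88, 345.05]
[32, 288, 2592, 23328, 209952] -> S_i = 32*9^i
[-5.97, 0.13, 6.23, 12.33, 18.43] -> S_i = -5.97 + 6.10*i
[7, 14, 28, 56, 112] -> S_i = 7*2^i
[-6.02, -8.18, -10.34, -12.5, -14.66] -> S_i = -6.02 + -2.16*i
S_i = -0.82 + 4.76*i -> [-0.82, 3.94, 8.7, 13.46, 18.22]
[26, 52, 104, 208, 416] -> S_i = 26*2^i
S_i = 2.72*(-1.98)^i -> [2.72, -5.39, 10.66, -21.11, 41.81]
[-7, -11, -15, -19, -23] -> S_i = -7 + -4*i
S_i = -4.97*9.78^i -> [-4.97, -48.61, -475.37, -4649.14, -45468.62]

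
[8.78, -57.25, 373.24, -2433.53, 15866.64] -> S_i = 8.78*(-6.52)^i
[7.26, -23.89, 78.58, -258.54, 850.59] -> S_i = 7.26*(-3.29)^i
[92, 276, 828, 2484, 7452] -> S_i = 92*3^i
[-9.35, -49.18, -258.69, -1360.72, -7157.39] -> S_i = -9.35*5.26^i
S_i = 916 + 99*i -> [916, 1015, 1114, 1213, 1312]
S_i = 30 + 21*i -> [30, 51, 72, 93, 114]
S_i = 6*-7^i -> [6, -42, 294, -2058, 14406]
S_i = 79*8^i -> [79, 632, 5056, 40448, 323584]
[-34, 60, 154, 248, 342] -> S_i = -34 + 94*i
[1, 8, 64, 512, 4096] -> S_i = 1*8^i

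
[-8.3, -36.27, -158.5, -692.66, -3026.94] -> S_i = -8.30*4.37^i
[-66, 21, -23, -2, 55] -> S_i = Random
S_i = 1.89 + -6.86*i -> [1.89, -4.97, -11.83, -18.69, -25.55]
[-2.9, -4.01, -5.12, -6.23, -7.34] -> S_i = -2.90 + -1.11*i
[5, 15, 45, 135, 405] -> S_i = 5*3^i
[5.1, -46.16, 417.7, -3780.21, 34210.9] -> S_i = 5.10*(-9.05)^i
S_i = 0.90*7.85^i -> [0.9, 7.06, 55.46, 435.36, 3417.6]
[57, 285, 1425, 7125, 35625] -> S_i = 57*5^i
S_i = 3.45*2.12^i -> [3.45, 7.31, 15.51, 32.87, 69.69]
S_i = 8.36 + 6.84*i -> [8.36, 15.2, 22.04, 28.88, 35.72]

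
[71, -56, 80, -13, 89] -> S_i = Random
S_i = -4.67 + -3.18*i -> [-4.67, -7.85, -11.03, -14.21, -17.39]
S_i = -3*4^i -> [-3, -12, -48, -192, -768]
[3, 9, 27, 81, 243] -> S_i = 3*3^i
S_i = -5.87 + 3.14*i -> [-5.87, -2.73, 0.41, 3.55, 6.69]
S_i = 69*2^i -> [69, 138, 276, 552, 1104]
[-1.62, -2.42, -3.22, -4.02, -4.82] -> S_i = -1.62 + -0.80*i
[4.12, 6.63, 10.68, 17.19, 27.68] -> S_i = 4.12*1.61^i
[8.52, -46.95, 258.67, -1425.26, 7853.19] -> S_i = 8.52*(-5.51)^i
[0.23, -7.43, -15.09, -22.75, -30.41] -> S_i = 0.23 + -7.66*i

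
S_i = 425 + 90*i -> [425, 515, 605, 695, 785]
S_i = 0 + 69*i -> [0, 69, 138, 207, 276]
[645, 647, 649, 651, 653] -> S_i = 645 + 2*i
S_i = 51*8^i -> [51, 408, 3264, 26112, 208896]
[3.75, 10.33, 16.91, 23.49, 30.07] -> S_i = 3.75 + 6.58*i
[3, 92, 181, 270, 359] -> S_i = 3 + 89*i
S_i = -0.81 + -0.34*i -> [-0.81, -1.15, -1.49, -1.83, -2.17]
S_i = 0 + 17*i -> [0, 17, 34, 51, 68]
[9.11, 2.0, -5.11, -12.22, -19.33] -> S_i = 9.11 + -7.11*i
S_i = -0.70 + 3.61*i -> [-0.7, 2.91, 6.52, 10.13, 13.74]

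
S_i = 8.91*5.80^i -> [8.91, 51.68, 299.73, 1738.45, 10083.0]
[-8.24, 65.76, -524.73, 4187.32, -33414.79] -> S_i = -8.24*(-7.98)^i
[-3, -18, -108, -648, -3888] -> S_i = -3*6^i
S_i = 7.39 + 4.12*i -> [7.39, 11.51, 15.63, 19.75, 23.87]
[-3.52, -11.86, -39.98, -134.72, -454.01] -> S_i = -3.52*3.37^i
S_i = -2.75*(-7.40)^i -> [-2.75, 20.35, -150.59, 1114.37, -8246.31]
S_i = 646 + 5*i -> [646, 651, 656, 661, 666]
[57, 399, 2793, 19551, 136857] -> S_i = 57*7^i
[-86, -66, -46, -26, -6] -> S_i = -86 + 20*i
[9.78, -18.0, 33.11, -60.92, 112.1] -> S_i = 9.78*(-1.84)^i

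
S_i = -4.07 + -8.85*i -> [-4.07, -12.92, -21.77, -30.62, -39.47]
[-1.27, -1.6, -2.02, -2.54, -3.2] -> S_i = -1.27*1.26^i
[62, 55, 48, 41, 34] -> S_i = 62 + -7*i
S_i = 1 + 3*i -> [1, 4, 7, 10, 13]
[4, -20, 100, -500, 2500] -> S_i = 4*-5^i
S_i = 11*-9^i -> [11, -99, 891, -8019, 72171]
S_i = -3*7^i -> [-3, -21, -147, -1029, -7203]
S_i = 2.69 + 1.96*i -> [2.69, 4.65, 6.61, 8.57, 10.53]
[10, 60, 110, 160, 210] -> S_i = 10 + 50*i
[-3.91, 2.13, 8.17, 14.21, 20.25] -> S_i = -3.91 + 6.04*i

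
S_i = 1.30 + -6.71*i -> [1.3, -5.41, -12.12, -18.83, -25.54]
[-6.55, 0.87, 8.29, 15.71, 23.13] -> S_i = -6.55 + 7.42*i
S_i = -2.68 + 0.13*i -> [-2.68, -2.55, -2.42, -2.29, -2.16]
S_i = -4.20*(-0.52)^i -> [-4.2, 2.18, -1.14, 0.59, -0.31]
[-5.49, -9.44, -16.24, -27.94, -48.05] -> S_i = -5.49*1.72^i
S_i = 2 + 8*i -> [2, 10, 18, 26, 34]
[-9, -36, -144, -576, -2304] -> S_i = -9*4^i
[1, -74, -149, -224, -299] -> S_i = 1 + -75*i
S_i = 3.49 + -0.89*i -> [3.49, 2.6, 1.71, 0.82, -0.07]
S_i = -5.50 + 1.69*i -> [-5.5, -3.81, -2.12, -0.43, 1.26]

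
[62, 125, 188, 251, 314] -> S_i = 62 + 63*i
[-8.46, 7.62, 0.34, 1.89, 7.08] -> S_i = Random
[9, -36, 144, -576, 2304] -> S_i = 9*-4^i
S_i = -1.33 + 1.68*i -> [-1.33, 0.35, 2.03, 3.71, 5.39]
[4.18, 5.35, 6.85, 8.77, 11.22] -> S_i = 4.18*1.28^i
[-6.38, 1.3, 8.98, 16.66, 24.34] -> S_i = -6.38 + 7.68*i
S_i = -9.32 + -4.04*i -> [-9.32, -13.36, -17.4, -21.44, -25.48]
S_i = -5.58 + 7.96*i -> [-5.58, 2.38, 10.34, 18.3, 26.26]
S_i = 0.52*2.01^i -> [0.52, 1.05, 2.1, 4.22, 8.49]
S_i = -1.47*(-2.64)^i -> [-1.47, 3.88, -10.25, 27.05, -71.41]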